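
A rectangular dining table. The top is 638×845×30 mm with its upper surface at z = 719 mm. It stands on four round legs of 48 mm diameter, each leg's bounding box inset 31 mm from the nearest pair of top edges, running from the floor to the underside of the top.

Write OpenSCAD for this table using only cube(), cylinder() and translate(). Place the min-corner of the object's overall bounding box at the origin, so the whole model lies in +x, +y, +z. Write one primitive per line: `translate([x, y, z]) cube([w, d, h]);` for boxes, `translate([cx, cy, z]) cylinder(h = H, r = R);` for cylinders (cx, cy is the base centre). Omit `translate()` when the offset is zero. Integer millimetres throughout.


translate([0, 0, 689]) cube([638, 845, 30]);
translate([55, 55, 0]) cylinder(h = 689, r = 24);
translate([583, 55, 0]) cylinder(h = 689, r = 24);
translate([55, 790, 0]) cylinder(h = 689, r = 24);
translate([583, 790, 0]) cylinder(h = 689, r = 24);


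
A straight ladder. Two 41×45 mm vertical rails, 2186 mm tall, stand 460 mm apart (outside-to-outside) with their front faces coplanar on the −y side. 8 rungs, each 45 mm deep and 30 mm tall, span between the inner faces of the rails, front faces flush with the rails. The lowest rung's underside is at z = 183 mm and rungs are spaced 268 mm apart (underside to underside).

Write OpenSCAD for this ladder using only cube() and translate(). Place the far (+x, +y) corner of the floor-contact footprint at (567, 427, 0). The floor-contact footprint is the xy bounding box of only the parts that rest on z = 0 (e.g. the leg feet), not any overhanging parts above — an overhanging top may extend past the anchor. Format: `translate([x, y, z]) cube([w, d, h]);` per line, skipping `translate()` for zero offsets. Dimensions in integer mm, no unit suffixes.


translate([107, 382, 0]) cube([41, 45, 2186]);
translate([526, 382, 0]) cube([41, 45, 2186]);
translate([148, 382, 183]) cube([378, 45, 30]);
translate([148, 382, 451]) cube([378, 45, 30]);
translate([148, 382, 719]) cube([378, 45, 30]);
translate([148, 382, 987]) cube([378, 45, 30]);
translate([148, 382, 1255]) cube([378, 45, 30]);
translate([148, 382, 1523]) cube([378, 45, 30]);
translate([148, 382, 1791]) cube([378, 45, 30]);
translate([148, 382, 2059]) cube([378, 45, 30]);


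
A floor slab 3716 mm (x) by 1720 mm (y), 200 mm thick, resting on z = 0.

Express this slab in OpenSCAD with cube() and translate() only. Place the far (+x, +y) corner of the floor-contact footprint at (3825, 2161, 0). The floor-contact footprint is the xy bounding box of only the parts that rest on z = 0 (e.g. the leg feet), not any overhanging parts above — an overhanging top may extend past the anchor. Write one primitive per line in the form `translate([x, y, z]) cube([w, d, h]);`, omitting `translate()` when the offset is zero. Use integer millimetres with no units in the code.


translate([109, 441, 0]) cube([3716, 1720, 200]);


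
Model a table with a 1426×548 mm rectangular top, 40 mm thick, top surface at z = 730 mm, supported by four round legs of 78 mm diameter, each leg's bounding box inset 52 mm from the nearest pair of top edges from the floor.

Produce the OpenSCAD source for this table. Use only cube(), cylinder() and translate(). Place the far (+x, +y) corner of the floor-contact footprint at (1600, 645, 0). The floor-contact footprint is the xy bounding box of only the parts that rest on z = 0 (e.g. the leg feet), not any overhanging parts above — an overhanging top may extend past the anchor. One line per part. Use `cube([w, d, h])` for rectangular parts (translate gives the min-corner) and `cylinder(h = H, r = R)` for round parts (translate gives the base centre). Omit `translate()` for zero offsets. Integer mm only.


translate([226, 149, 690]) cube([1426, 548, 40]);
translate([317, 240, 0]) cylinder(h = 690, r = 39);
translate([1561, 240, 0]) cylinder(h = 690, r = 39);
translate([317, 606, 0]) cylinder(h = 690, r = 39);
translate([1561, 606, 0]) cylinder(h = 690, r = 39);


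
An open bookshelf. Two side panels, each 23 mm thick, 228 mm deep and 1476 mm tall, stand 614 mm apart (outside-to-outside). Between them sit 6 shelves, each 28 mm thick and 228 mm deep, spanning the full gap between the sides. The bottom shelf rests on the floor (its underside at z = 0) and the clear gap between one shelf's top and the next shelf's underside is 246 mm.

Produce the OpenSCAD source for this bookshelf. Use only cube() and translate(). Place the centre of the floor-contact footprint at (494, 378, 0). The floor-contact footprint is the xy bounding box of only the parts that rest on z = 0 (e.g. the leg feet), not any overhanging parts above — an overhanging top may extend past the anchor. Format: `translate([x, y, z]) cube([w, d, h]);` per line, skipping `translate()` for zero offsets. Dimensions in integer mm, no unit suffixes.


translate([187, 264, 0]) cube([23, 228, 1476]);
translate([778, 264, 0]) cube([23, 228, 1476]);
translate([210, 264, 0]) cube([568, 228, 28]);
translate([210, 264, 274]) cube([568, 228, 28]);
translate([210, 264, 548]) cube([568, 228, 28]);
translate([210, 264, 822]) cube([568, 228, 28]);
translate([210, 264, 1096]) cube([568, 228, 28]);
translate([210, 264, 1370]) cube([568, 228, 28]);


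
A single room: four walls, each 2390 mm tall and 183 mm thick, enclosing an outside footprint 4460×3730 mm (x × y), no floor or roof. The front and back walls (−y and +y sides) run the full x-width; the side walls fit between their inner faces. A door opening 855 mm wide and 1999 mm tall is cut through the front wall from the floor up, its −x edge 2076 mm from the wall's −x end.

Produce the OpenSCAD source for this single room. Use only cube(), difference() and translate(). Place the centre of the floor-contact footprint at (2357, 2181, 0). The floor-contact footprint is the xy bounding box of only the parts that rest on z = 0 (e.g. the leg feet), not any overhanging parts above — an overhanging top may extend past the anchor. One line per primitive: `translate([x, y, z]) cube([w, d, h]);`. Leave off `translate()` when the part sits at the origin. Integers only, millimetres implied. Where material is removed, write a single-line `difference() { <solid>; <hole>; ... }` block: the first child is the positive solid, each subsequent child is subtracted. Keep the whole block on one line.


difference() { translate([127, 316, 0]) cube([4460, 183, 2390]); translate([2203, 316, 0]) cube([855, 183, 1999]); }
translate([127, 3863, 0]) cube([4460, 183, 2390]);
translate([127, 499, 0]) cube([183, 3364, 2390]);
translate([4404, 499, 0]) cube([183, 3364, 2390]);


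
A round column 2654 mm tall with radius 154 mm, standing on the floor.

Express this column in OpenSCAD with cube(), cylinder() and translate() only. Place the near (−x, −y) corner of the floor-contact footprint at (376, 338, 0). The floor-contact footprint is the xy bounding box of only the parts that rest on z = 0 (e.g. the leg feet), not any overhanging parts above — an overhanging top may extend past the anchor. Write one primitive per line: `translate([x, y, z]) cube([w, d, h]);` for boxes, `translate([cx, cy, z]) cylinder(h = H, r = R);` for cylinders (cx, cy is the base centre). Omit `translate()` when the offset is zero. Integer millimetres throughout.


translate([530, 492, 0]) cylinder(h = 2654, r = 154);


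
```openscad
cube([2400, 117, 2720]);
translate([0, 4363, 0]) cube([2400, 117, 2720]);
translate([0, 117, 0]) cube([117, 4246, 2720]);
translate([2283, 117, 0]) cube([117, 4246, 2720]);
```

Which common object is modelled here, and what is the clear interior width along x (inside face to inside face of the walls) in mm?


A house (or room) frame. The interior width is 2166 mm.

Four 2720 mm walls enclosing a rectangle with no floor or roof — a room or house frame. Outside width is 2400 mm and wall thickness is 117 mm, so the interior width is 2400 − 2 × 117 = 2166 mm.


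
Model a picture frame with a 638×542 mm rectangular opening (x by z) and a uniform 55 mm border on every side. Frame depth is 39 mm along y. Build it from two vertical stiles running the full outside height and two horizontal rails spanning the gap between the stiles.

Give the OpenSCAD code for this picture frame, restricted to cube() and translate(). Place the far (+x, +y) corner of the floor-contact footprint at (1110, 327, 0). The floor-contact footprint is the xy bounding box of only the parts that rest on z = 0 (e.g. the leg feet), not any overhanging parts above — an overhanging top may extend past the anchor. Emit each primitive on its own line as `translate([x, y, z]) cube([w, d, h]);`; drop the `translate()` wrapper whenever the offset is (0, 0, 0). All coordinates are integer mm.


translate([362, 288, 0]) cube([55, 39, 652]);
translate([1055, 288, 0]) cube([55, 39, 652]);
translate([417, 288, 0]) cube([638, 39, 55]);
translate([417, 288, 597]) cube([638, 39, 55]);


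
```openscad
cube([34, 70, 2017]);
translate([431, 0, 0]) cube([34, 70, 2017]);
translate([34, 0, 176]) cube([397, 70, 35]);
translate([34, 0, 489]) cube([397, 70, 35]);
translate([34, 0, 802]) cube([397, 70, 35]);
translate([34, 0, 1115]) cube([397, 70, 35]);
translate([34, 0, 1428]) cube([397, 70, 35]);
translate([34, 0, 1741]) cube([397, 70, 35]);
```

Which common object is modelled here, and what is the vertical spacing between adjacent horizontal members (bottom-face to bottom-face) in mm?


A ladder. The rung spacing is 313 mm.

Two tall 34×70 posts with 6 short bars between them — a ladder. Adjacent rungs sit at z = 176 and z = 489, so the spacing is 489 − 176 = 313 mm.


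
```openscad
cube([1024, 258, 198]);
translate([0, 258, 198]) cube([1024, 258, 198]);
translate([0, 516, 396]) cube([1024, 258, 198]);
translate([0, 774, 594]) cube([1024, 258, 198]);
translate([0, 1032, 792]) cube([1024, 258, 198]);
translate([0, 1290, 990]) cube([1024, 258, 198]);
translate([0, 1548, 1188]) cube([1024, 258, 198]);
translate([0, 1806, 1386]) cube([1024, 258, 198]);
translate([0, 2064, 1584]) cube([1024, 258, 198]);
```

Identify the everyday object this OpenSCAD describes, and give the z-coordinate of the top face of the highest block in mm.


A staircase. The total rise is 1782 mm.

9 identical blocks, each offset up and back from the previous — a staircase. Each step is 198 mm tall and there are 9 of them, so the total rise is 9 × 198 = 1782 mm.


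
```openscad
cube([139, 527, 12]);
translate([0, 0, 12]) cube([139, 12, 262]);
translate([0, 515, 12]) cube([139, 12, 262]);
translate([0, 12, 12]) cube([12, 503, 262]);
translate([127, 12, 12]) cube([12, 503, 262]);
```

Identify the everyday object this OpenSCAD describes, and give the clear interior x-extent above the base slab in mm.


An open box. The internal width is 115 mm.

A 139×527 base slab with four walls standing on it — an open box. The base is 139 mm wide and the walls are 12 mm thick, so the internal width is 139 − 2 × 12 = 115 mm.


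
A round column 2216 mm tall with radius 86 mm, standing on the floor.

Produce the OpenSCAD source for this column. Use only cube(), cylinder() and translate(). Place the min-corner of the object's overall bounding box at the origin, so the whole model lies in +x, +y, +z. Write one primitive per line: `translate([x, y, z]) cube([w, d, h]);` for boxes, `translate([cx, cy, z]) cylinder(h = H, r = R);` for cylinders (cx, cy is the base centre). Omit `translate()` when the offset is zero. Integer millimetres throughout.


translate([86, 86, 0]) cylinder(h = 2216, r = 86);


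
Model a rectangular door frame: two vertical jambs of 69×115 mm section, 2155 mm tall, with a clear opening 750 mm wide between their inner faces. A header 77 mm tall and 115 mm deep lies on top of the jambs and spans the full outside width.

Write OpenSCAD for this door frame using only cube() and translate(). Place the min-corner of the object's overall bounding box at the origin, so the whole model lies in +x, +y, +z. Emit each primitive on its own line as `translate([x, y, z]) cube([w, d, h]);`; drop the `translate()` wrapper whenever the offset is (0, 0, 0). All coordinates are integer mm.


cube([69, 115, 2155]);
translate([819, 0, 0]) cube([69, 115, 2155]);
translate([0, 0, 2155]) cube([888, 115, 77]);


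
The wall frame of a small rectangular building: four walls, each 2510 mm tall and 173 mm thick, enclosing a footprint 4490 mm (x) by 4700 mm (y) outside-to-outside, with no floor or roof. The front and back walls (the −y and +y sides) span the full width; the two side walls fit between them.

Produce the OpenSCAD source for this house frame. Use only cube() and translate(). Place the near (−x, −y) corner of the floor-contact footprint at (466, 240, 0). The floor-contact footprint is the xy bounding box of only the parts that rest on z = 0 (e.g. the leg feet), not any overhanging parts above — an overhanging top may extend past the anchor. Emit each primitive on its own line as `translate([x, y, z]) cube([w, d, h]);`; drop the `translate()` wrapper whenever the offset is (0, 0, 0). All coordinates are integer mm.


translate([466, 240, 0]) cube([4490, 173, 2510]);
translate([466, 4767, 0]) cube([4490, 173, 2510]);
translate([466, 413, 0]) cube([173, 4354, 2510]);
translate([4783, 413, 0]) cube([173, 4354, 2510]);


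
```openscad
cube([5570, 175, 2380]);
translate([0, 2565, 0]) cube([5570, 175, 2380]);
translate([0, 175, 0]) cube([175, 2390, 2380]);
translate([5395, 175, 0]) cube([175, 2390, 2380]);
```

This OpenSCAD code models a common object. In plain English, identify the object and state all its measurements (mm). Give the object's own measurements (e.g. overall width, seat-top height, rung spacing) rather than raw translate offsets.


The wall frame of a small rectangular building: four walls, each 2380 mm tall and 175 mm thick, enclosing a footprint 5570 mm (x) by 2740 mm (y) outside-to-outside, with no floor or roof. The front and back walls (the −y and +y sides) span the full width; the two side walls fit between them.


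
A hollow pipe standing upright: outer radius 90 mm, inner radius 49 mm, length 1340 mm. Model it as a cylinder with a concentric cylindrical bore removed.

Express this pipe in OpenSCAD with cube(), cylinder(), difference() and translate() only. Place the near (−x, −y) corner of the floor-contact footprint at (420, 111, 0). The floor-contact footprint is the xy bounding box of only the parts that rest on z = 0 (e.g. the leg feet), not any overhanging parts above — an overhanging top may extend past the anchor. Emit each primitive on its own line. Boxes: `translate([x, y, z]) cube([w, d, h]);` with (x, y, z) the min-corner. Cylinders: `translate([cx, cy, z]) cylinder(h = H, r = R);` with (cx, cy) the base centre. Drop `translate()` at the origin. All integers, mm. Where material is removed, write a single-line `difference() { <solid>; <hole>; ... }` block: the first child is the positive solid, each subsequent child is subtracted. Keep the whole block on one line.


difference() { translate([510, 201, 0]) cylinder(h = 1340, r = 90); translate([510, 201, 0]) cylinder(h = 1340, r = 49); }


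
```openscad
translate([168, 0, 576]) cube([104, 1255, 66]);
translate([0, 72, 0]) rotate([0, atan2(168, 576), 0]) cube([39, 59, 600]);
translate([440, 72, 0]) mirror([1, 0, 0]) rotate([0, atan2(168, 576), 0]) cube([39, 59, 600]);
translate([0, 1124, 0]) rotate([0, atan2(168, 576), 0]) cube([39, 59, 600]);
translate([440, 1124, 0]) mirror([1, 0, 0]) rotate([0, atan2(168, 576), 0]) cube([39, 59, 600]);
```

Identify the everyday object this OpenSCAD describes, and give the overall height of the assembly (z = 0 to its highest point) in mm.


A sawhorse. The overall height is 642 mm.

A beam across two mirrored pairs of raked legs — a sawhorse. The beam's underside is at z = 576 (matching the legs' vertical rise in atan2(168, 576)) and the beam is 66 mm tall, so its top is at 576 + 66 = 642 mm. The raked legs top out at the beam's underside, so that is the highest point.


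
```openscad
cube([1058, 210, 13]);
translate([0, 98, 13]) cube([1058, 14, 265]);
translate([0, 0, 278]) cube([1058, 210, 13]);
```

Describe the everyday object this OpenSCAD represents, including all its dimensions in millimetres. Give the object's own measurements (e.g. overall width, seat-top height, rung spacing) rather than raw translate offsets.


An I-beam lying along x, 1058 mm long. Overall section height 291 mm. Two flanges 210 mm wide (y) and 13 mm thick, one on the floor and one at the top; a web 14 mm thick runs between them, centred on the flange width.


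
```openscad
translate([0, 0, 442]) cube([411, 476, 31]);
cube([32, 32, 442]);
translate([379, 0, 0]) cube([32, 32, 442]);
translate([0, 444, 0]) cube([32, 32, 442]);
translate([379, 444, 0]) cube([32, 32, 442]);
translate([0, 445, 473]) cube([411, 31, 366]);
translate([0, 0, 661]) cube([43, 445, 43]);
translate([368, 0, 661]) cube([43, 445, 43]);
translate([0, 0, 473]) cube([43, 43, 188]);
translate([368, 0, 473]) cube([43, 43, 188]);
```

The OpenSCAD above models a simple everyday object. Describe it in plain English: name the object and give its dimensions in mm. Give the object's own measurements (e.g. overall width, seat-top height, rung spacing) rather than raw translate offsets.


A chair. The seat is a 411×476×31 mm slab with its top at z = 473 mm, on four 32×32 mm corner legs (flush with the seat edges, standing on z = 0). A flat backrest 31 mm thick, 366 mm tall, spans the full seat width and rises from the seat top along its +y edge, rear face flush with the rear of the seat. Two armrests of 43×43 mm section run along each side from the seat's front edge to the front of the backrest, top faces 231 mm above the seat top and outer faces flush with the seat's x-edges; a 43×43 mm post under the front of each armrest stands on the seat at the front corner.


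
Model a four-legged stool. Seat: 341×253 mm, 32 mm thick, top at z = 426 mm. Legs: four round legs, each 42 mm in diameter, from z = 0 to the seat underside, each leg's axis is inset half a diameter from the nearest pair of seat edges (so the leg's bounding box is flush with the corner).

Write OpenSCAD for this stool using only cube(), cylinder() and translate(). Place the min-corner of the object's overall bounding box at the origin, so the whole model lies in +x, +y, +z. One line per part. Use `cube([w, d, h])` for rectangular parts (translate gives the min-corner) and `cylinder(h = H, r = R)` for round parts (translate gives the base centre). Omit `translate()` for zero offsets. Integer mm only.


// leg_h = 426 - 32 = 394
translate([0, 0, 394]) cube([341, 253, 32]);
translate([21, 21, 0]) cylinder(h = 394, r = 21);
translate([320, 21, 0]) cylinder(h = 394, r = 21);
translate([21, 232, 0]) cylinder(h = 394, r = 21);
translate([320, 232, 0]) cylinder(h = 394, r = 21);


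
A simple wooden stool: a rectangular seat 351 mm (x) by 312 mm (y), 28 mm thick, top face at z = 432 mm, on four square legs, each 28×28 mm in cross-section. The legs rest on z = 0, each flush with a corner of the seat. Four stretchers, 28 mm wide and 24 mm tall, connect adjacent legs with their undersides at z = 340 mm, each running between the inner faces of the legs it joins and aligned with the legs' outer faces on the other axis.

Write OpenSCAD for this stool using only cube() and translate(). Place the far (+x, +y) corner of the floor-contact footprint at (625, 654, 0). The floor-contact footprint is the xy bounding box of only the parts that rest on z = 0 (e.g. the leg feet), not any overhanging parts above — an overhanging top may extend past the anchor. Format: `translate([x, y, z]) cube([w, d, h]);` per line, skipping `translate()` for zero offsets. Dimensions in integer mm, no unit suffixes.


translate([274, 342, 404]) cube([351, 312, 28]);
translate([274, 342, 0]) cube([28, 28, 404]);
translate([597, 342, 0]) cube([28, 28, 404]);
translate([274, 626, 0]) cube([28, 28, 404]);
translate([597, 626, 0]) cube([28, 28, 404]);
translate([302, 342, 340]) cube([295, 28, 24]);
translate([302, 626, 340]) cube([295, 28, 24]);
translate([274, 370, 340]) cube([28, 256, 24]);
translate([597, 370, 340]) cube([28, 256, 24]);


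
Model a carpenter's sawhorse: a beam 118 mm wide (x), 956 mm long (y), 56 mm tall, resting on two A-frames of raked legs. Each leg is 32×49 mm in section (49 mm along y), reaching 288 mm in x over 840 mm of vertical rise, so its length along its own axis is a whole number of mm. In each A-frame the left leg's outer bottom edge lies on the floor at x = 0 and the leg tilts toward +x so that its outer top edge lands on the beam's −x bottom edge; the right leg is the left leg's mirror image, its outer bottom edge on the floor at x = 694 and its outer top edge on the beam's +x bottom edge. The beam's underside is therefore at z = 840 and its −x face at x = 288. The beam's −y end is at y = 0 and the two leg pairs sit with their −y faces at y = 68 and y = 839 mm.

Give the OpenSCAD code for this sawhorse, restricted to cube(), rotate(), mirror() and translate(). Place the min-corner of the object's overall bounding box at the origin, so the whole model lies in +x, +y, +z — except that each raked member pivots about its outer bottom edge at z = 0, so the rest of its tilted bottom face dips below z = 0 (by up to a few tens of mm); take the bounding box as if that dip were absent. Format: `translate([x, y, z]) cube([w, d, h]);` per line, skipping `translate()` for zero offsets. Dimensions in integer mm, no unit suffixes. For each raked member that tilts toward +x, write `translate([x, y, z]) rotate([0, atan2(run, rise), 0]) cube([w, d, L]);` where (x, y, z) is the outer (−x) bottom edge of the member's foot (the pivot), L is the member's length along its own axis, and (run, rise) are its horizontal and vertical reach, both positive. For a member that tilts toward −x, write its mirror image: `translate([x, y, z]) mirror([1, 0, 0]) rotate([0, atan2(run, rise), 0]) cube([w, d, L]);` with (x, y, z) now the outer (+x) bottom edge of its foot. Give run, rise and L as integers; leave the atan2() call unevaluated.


translate([288, 0, 840]) cube([118, 956, 56]);
translate([0, 68, 0]) rotate([0, atan2(288, 840), 0]) cube([32, 49, 888]);
translate([694, 68, 0]) mirror([1, 0, 0]) rotate([0, atan2(288, 840), 0]) cube([32, 49, 888]);
translate([0, 839, 0]) rotate([0, atan2(288, 840), 0]) cube([32, 49, 888]);
translate([694, 839, 0]) mirror([1, 0, 0]) rotate([0, atan2(288, 840), 0]) cube([32, 49, 888]);


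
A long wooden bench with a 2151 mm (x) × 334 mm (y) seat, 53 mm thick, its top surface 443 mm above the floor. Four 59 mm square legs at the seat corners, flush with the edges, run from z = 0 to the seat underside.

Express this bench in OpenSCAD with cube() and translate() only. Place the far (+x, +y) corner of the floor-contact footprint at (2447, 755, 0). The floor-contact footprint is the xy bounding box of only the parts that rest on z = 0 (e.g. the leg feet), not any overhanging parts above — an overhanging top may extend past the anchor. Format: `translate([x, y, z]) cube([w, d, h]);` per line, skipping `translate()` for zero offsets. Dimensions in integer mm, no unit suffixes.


translate([296, 421, 390]) cube([2151, 334, 53]);
translate([296, 421, 0]) cube([59, 59, 390]);
translate([296, 696, 0]) cube([59, 59, 390]);
translate([2388, 421, 0]) cube([59, 59, 390]);
translate([2388, 696, 0]) cube([59, 59, 390]);


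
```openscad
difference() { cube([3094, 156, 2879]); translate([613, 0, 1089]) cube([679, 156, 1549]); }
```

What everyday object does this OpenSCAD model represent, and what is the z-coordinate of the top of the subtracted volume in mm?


A wall with a window opening. The window head height is 2638 mm.

A wall with a rectangular opening subtracted — a window. Sill at z = 1089, opening 1549 mm tall, so the head is at 1089 + 1549 = 2638 mm.


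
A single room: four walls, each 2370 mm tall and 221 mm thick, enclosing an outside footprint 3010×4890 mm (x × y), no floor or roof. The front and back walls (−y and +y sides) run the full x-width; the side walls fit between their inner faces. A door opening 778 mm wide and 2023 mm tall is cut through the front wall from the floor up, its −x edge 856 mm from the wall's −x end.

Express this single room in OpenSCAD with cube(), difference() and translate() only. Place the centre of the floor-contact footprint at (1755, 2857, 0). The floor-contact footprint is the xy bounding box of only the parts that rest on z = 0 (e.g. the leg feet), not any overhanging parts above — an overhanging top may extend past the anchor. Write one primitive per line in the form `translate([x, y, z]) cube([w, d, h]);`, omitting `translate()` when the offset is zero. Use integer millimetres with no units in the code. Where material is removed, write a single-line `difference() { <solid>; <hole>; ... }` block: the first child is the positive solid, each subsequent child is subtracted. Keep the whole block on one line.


difference() { translate([250, 412, 0]) cube([3010, 221, 2370]); translate([1106, 412, 0]) cube([778, 221, 2023]); }
translate([250, 5081, 0]) cube([3010, 221, 2370]);
translate([250, 633, 0]) cube([221, 4448, 2370]);
translate([3039, 633, 0]) cube([221, 4448, 2370]);


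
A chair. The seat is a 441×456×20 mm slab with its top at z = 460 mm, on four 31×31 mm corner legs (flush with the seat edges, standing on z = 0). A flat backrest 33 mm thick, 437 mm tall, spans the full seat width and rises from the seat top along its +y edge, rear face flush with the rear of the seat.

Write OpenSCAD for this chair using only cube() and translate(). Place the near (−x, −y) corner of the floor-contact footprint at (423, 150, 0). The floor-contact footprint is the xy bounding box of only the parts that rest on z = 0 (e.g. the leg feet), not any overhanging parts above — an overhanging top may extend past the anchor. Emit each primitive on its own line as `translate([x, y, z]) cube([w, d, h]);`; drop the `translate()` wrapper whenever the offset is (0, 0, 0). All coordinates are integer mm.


// leg_h = 460 - 20 = 440
translate([423, 150, 440]) cube([441, 456, 20]);
translate([423, 150, 0]) cube([31, 31, 440]);
translate([833, 150, 0]) cube([31, 31, 440]);
translate([423, 575, 0]) cube([31, 31, 440]);
translate([833, 575, 0]) cube([31, 31, 440]);
translate([423, 573, 460]) cube([441, 33, 437]);


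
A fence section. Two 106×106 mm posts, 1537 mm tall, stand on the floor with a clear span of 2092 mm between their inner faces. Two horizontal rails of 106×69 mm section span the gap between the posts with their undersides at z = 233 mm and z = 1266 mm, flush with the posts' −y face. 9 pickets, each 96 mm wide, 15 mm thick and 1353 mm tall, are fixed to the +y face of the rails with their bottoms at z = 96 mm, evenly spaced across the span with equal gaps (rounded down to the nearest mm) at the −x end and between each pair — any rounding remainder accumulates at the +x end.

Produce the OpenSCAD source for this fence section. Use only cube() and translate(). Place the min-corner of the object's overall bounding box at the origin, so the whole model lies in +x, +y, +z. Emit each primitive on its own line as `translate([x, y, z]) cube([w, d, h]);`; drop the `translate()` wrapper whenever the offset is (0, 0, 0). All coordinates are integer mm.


cube([106, 106, 1537]);
translate([2198, 0, 0]) cube([106, 106, 1537]);
translate([106, 0, 233]) cube([2092, 106, 69]);
translate([106, 0, 1266]) cube([2092, 106, 69]);
translate([228, 106, 96]) cube([96, 15, 1353]);
translate([446, 106, 96]) cube([96, 15, 1353]);
translate([664, 106, 96]) cube([96, 15, 1353]);
translate([882, 106, 96]) cube([96, 15, 1353]);
translate([1100, 106, 96]) cube([96, 15, 1353]);
translate([1318, 106, 96]) cube([96, 15, 1353]);
translate([1536, 106, 96]) cube([96, 15, 1353]);
translate([1754, 106, 96]) cube([96, 15, 1353]);
translate([1972, 106, 96]) cube([96, 15, 1353]);


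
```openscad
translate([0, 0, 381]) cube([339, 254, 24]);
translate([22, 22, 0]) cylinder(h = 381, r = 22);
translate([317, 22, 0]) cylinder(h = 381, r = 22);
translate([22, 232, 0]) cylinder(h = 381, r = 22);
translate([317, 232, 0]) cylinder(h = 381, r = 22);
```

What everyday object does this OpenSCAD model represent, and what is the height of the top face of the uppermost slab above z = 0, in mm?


A stool. The seat height is 405 mm.

A 339×254×24 slab at z = 381 on four corner cylinders — a stool. The seat top is 381 + 24 = 405 mm.


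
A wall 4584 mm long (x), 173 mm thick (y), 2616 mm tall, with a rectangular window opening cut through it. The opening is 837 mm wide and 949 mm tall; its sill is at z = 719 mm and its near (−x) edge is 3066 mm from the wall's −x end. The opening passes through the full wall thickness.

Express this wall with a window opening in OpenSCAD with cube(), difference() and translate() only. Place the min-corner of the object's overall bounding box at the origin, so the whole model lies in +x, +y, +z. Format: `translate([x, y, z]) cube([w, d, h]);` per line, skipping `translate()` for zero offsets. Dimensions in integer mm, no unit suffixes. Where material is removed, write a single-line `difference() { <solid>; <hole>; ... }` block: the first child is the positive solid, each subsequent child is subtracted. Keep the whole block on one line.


difference() { cube([4584, 173, 2616]); translate([3066, 0, 719]) cube([837, 173, 949]); }


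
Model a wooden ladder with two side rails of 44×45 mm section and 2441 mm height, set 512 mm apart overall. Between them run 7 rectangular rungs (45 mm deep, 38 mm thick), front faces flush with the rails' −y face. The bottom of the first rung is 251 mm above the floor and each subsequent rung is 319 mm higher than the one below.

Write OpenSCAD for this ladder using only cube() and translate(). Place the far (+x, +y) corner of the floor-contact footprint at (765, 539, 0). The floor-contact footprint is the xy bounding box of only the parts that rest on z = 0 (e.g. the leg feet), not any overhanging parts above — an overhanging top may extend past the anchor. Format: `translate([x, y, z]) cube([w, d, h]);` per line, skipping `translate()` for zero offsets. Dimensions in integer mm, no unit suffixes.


translate([253, 494, 0]) cube([44, 45, 2441]);
translate([721, 494, 0]) cube([44, 45, 2441]);
translate([297, 494, 251]) cube([424, 45, 38]);
translate([297, 494, 570]) cube([424, 45, 38]);
translate([297, 494, 889]) cube([424, 45, 38]);
translate([297, 494, 1208]) cube([424, 45, 38]);
translate([297, 494, 1527]) cube([424, 45, 38]);
translate([297, 494, 1846]) cube([424, 45, 38]);
translate([297, 494, 2165]) cube([424, 45, 38]);


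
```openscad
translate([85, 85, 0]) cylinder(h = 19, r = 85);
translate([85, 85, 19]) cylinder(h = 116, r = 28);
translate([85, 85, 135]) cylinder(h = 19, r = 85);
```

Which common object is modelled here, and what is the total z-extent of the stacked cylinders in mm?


A spool. The overall height is 154 mm.

Three coaxial cylinders, large–small–large — a spool. Two 19 mm flanges and a 116 mm core give 19 + 116 + 19 = 154 mm.


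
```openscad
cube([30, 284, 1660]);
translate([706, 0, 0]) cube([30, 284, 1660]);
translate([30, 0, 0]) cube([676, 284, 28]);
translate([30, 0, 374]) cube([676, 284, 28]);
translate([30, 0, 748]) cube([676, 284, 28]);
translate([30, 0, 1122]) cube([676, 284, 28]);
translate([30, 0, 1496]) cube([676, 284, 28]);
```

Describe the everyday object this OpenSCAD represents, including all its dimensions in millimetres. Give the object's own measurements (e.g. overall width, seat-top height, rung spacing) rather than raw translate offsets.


An open bookshelf. Two side panels, each 30 mm thick, 284 mm deep and 1660 mm tall, stand 736 mm apart (outside-to-outside). Between them sit 5 shelves, each 28 mm thick and 284 mm deep, spanning the full gap between the sides. The bottom shelf rests on the floor (its underside at z = 0) and the clear gap between one shelf's top and the next shelf's underside is 346 mm.


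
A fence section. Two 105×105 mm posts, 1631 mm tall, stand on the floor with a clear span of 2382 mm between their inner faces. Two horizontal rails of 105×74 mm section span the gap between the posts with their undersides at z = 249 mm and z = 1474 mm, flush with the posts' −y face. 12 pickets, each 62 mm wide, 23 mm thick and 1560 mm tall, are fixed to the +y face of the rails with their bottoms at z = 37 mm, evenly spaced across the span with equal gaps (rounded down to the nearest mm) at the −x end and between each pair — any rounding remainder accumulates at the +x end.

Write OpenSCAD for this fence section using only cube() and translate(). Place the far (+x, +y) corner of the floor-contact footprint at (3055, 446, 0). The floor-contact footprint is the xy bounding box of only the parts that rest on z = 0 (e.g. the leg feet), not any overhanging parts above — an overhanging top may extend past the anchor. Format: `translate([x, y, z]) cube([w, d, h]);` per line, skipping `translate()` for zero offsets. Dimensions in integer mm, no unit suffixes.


translate([463, 341, 0]) cube([105, 105, 1631]);
translate([2950, 341, 0]) cube([105, 105, 1631]);
translate([568, 341, 249]) cube([2382, 105, 74]);
translate([568, 341, 1474]) cube([2382, 105, 74]);
translate([694, 446, 37]) cube([62, 23, 1560]);
translate([882, 446, 37]) cube([62, 23, 1560]);
translate([1070, 446, 37]) cube([62, 23, 1560]);
translate([1258, 446, 37]) cube([62, 23, 1560]);
translate([1446, 446, 37]) cube([62, 23, 1560]);
translate([1634, 446, 37]) cube([62, 23, 1560]);
translate([1822, 446, 37]) cube([62, 23, 1560]);
translate([2010, 446, 37]) cube([62, 23, 1560]);
translate([2198, 446, 37]) cube([62, 23, 1560]);
translate([2386, 446, 37]) cube([62, 23, 1560]);
translate([2574, 446, 37]) cube([62, 23, 1560]);
translate([2762, 446, 37]) cube([62, 23, 1560]);


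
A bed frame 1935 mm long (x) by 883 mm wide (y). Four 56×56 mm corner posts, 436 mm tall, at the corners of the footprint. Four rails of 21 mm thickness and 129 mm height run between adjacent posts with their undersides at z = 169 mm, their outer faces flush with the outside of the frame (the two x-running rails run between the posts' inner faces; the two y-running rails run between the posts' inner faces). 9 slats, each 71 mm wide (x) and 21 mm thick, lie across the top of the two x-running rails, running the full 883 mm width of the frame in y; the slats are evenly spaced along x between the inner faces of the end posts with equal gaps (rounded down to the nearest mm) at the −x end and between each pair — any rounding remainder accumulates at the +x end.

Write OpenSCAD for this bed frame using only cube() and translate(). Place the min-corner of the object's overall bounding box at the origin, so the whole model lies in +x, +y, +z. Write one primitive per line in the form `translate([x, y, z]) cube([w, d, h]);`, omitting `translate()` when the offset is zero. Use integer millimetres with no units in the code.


cube([56, 56, 436]);
translate([0, 827, 0]) cube([56, 56, 436]);
translate([1879, 0, 0]) cube([56, 56, 436]);
translate([1879, 827, 0]) cube([56, 56, 436]);
translate([56, 0, 169]) cube([1823, 21, 129]);
translate([56, 862, 169]) cube([1823, 21, 129]);
translate([0, 56, 169]) cube([21, 771, 129]);
translate([1914, 56, 169]) cube([21, 771, 129]);
translate([174, 0, 298]) cube([71, 883, 21]);
translate([363, 0, 298]) cube([71, 883, 21]);
translate([552, 0, 298]) cube([71, 883, 21]);
translate([741, 0, 298]) cube([71, 883, 21]);
translate([930, 0, 298]) cube([71, 883, 21]);
translate([1119, 0, 298]) cube([71, 883, 21]);
translate([1308, 0, 298]) cube([71, 883, 21]);
translate([1497, 0, 298]) cube([71, 883, 21]);
translate([1686, 0, 298]) cube([71, 883, 21]);


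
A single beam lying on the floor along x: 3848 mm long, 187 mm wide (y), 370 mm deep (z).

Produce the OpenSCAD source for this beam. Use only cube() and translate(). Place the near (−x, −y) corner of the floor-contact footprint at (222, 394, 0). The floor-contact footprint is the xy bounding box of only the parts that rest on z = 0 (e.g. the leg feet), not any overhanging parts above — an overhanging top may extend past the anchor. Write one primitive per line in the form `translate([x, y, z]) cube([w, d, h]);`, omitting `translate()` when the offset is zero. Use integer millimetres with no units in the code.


translate([222, 394, 0]) cube([3848, 187, 370]);


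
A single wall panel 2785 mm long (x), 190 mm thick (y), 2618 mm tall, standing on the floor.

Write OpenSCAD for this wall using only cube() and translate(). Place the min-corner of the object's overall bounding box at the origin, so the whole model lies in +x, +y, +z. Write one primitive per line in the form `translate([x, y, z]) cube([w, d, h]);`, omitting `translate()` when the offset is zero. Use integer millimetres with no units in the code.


cube([2785, 190, 2618]);


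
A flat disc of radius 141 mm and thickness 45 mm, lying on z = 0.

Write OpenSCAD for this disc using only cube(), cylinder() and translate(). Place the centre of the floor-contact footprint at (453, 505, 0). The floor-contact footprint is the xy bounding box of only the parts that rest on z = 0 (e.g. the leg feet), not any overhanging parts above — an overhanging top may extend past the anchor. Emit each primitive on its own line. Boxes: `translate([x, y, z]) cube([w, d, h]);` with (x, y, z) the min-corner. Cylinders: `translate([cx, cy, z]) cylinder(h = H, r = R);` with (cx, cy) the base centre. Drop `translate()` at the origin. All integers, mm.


translate([453, 505, 0]) cylinder(h = 45, r = 141);


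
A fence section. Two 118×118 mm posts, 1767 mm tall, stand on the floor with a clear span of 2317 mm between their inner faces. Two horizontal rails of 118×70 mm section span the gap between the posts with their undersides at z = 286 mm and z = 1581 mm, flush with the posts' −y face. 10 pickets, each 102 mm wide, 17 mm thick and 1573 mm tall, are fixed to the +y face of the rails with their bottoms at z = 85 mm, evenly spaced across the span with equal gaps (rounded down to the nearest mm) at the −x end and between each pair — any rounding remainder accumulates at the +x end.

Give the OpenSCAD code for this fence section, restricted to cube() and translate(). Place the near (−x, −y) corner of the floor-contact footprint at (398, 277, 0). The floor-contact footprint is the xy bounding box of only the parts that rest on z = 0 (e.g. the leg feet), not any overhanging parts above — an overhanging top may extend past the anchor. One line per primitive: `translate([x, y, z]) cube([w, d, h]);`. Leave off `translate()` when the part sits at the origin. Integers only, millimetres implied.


translate([398, 277, 0]) cube([118, 118, 1767]);
translate([2833, 277, 0]) cube([118, 118, 1767]);
translate([516, 277, 286]) cube([2317, 118, 70]);
translate([516, 277, 1581]) cube([2317, 118, 70]);
translate([633, 395, 85]) cube([102, 17, 1573]);
translate([852, 395, 85]) cube([102, 17, 1573]);
translate([1071, 395, 85]) cube([102, 17, 1573]);
translate([1290, 395, 85]) cube([102, 17, 1573]);
translate([1509, 395, 85]) cube([102, 17, 1573]);
translate([1728, 395, 85]) cube([102, 17, 1573]);
translate([1947, 395, 85]) cube([102, 17, 1573]);
translate([2166, 395, 85]) cube([102, 17, 1573]);
translate([2385, 395, 85]) cube([102, 17, 1573]);
translate([2604, 395, 85]) cube([102, 17, 1573]);


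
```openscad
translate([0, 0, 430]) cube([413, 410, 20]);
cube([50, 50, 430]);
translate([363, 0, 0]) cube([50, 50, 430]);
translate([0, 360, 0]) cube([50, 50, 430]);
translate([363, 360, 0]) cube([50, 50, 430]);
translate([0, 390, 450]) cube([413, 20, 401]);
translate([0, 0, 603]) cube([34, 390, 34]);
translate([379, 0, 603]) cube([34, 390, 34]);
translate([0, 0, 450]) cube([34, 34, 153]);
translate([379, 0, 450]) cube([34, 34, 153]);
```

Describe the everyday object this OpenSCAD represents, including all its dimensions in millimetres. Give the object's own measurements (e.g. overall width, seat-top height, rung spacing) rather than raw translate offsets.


A chair. The seat is a 413×410×20 mm slab with its top at z = 450 mm, on four 50×50 mm corner legs (flush with the seat edges, standing on z = 0). A flat backrest 20 mm thick, 401 mm tall, spans the full seat width and rises from the seat top along its +y edge, rear face flush with the rear of the seat. Two armrests of 34×34 mm section run along each side from the seat's front edge to the front of the backrest, top faces 187 mm above the seat top and outer faces flush with the seat's x-edges; a 34×34 mm post under the front of each armrest stands on the seat at the front corner.
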